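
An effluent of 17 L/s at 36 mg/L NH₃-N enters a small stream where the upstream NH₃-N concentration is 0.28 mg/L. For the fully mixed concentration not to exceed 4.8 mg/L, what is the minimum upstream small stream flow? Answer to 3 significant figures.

Set C_mix = 4.8: (Q·0.2800 + 17.00·36.00) / (Q + 17.00) = 4.8
→ Q = 17.00·(36.00 − 4.8)/(4.8 − 0.2800) = 117.3 L/s.

117 L/s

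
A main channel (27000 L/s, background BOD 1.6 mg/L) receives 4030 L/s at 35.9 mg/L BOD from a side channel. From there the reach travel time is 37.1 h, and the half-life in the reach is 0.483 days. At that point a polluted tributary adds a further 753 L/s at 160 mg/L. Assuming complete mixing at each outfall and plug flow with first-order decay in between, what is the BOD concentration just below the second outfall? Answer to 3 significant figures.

Conservation of mass: C = (27000·1.600 + 4030·35.90) / 31030 = 187900/31030 = 6.055 mg/L; combined flow 31030 L/s.
Half-life 0.483 d → k = ln 2 / 0.483 = 1.435 d⁻¹.
After decay, C = 6.055 × e^(−kt) = 6.055 × 0.1088 = 0.6586 mg/L.
At the second outfall, C = (31030·0.6586 + 753.0·160.0) / (31030 + 753.0) = 4.434 mg/L.

4.43 mg/L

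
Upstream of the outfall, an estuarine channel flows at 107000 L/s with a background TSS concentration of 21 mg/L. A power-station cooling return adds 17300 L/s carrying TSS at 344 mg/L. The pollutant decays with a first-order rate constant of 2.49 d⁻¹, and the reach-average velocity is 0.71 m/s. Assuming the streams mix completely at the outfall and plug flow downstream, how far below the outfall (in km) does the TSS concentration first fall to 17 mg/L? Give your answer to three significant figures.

Mass balance: C = (107000·21.00 + 17300·344.0) / 124300 = 8198000/124300 = 65.95 mg/L.
Set 65.95·exp(−k·t) = 17 → t = ln(65.95/17)/k = 47040 s = 13.07 h.
Distance = v·t = 0.71·47040 = 33400 m = 33.40 km.

33.4 km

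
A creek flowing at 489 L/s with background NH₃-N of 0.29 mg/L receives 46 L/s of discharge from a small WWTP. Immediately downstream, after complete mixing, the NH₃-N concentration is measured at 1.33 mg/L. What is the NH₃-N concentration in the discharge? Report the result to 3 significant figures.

12.4 mg/L

Mass balance: 489.0·0.2900 + 46.00·Cₑ = 535.0·1.330
→ Cₑ = (535.0·1.330 − 489.0·0.2900) / 46.00 = 12.39 mg/L.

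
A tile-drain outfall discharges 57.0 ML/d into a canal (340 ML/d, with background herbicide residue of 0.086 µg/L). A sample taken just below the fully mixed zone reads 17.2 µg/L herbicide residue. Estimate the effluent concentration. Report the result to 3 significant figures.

Mass balance: 340.0·0.08600 + 57.00·Cₑ = 397.0·17.20
→ Cₑ = (397.0·17.20 − 340.0·0.08600) / 57.00 = 119.3 µg/L.

119 µg/L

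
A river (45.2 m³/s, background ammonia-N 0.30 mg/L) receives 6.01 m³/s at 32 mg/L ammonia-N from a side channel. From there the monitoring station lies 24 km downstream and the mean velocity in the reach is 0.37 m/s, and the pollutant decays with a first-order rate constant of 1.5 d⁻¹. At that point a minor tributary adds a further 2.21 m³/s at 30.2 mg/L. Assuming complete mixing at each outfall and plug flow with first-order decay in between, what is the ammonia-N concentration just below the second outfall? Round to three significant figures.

Mixed concentration C = ΣQC/ΣQ = (45.20·0.3000 + 6.010·32.00) / 51.21 = 205.9/51.21 = 4.020 mg/L; combined flow 51.21 m³/s.
Travel time t = 24·1000 / 0.37 = 64860 s = 18.02 h.
First-order decay: C = 4.020·exp(−k·t) = 4.020·0.3243 = 1.304 mg/L.
Second outfall: C = (51.21·1.304 + 2.210·30.20)/53.42 = 2.499 mg/L.

2.50 mg/L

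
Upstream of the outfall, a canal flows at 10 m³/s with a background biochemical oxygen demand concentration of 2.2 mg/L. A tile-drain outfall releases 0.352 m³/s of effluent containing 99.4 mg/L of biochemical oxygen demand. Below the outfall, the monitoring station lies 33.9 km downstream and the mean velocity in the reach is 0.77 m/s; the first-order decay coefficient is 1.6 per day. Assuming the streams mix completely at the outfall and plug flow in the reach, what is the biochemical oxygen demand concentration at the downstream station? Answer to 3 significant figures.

Conservation of mass: C = (10.00·2.200 + 0.3520·99.40) / 10.35 = 56.99/10.35 = 5.505 mg/L.
Travel time t = 33.9·1000 / 0.77 = 44030 s = 12.23 h.
Decay over the reach: 5.505·exp(−kt) = 5.505·0.4425 = 2.436 mg/L.

2.44 mg/L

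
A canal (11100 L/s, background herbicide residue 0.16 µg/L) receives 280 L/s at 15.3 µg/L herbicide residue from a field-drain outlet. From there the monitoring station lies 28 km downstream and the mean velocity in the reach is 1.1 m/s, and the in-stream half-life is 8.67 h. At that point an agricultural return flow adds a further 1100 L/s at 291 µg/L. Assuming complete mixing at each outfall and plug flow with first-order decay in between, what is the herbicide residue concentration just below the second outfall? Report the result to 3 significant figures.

After mixing, C = (11100·0.1600 + 280.0·15.30) / 11380 = 6060/11380 = 0.5325 µg/L; combined flow 11380 L/s.
Travel time t = 28·1000 / 1.1 = 25450 s = 7.071 h.
Half-life 8.67 h → k = ln 2 / 8.67 = 0.07995 h⁻¹ = 1.919 d⁻¹.
Decay over the reach: 0.5325·exp(−kt) = 0.5325·0.5682 = 0.3026 µg/L.
At the second outfall, C = (11380·0.3026 + 1100·291.0) / (11380 + 1100) = 25.92 µg/L.

25.9 µg/L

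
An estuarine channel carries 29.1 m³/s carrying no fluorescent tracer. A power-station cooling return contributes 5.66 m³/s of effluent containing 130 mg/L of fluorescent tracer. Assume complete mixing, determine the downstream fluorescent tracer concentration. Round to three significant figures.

Mixed concentration C = ΣQC/ΣQ = (29.10·0 + 5.660·130.0) / 34.76 = 735.8/34.76 = 21.17 mg/L.

21.2 mg/L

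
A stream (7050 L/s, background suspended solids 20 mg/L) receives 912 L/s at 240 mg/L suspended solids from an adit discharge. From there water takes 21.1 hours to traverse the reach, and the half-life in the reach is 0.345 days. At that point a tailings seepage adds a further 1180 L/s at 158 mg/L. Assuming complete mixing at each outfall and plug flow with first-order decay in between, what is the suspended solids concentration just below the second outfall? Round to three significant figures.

27.1 mg/L

Mixed concentration C = ΣQC/ΣQ = (7050·20.00 + 912.0·240.0) / 7962 = 359900/7962 = 45.20 mg/L; combined flow 7962 L/s.
Half-life 0.345 d → k = ln 2 / 0.345 = 2.009 d⁻¹.
Applying C = C₀e^(−kt): 45.20 × 0.1710 = 7.727 mg/L.
Second outfall: C = (7962·7.727 + 1180·158.0)/9142 = 27.12 mg/L.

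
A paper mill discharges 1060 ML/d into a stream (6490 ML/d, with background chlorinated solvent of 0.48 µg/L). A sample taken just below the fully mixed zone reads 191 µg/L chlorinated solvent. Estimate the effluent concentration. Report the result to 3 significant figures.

1360 µg/L

Mass balance: 6490·0.4800 + 1060·Cₑ = 7550·191.0
→ Cₑ = (7550·191.0 − 6490·0.4800) / 1060 = 1357 µg/L.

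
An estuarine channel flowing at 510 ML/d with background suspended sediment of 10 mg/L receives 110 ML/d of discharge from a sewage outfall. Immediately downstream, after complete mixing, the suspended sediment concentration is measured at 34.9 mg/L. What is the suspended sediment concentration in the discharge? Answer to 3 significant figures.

150 mg/L

Mass balance: 510.0·10.00 + 110.0·Cₑ = 620.0·34.90
→ Cₑ = (620.0·34.90 − 510.0·10.00) / 110.0 = 150.3 mg/L.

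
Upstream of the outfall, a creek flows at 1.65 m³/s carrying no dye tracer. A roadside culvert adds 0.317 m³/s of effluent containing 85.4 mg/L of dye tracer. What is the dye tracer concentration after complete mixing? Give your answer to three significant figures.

Conservation of mass: C = (1.650·0 + 0.3170·85.40) / 1.967 = 27.07/1.967 = 13.76 mg/L.

13.8 mg/L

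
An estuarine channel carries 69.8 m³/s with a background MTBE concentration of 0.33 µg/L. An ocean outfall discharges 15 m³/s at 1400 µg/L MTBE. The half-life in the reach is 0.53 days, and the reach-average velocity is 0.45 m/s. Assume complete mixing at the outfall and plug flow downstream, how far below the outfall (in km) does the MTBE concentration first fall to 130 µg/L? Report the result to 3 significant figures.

Flow-weighted average: C = (69.80·0.3300 + 15.00·1400) / 84.80 = 21020/84.80 = 247.9 µg/L.
Half-life 0.53 d → k = ln 2 / 0.53 = 1.308 d⁻¹.
Set 247.9·exp(−k·t) = 130 → t = ln(247.9/130)/k = 42650 s = 11.85 h.
Distance = v·t = 0.45·42650 = 19190 m = 19.19 km.

19.2 km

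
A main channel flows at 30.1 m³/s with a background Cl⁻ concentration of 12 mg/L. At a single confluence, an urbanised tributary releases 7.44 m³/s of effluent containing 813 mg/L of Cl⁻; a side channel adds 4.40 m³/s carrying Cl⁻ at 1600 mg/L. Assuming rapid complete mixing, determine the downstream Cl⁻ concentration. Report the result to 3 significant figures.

321 mg/L

Conservation of mass: C = (30.10·12.00 + 7.440·813.0 + 4.400·1600) / 41.94 = 13450/41.94 = 320.7 mg/L.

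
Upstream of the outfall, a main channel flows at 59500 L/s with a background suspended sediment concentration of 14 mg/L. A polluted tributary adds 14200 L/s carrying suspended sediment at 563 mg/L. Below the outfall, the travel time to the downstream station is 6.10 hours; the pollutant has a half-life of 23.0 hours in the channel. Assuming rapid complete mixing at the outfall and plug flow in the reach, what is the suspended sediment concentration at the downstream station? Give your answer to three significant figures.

99.7 mg/L

Flow-weighted average: C = (59500·14.00 + 14200·563.0) / 73700 = 8828000/73700 = 119.8 mg/L.
Half-life 23.0 h → k = ln 2 / 23.0 = 0.03014 h⁻¹ = 0.7233 d⁻¹.
After decay, C = 119.8 × e^(−kt) = 119.8 × 0.8321 = 99.66 mg/L.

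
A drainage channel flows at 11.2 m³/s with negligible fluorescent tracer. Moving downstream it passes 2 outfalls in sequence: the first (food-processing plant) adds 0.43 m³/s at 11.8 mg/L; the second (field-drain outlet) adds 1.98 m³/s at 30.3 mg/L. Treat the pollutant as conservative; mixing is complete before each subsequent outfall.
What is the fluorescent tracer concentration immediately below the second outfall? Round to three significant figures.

4.78 mg/L

After outfall 1: Q = 11.20 + 0.4300 = 11.63 m³/s; C = (11.20·0 + 0.4300·11.80)/11.63 = 0.4363 mg/L.
After outfall 2: Q = 11.63 + 1.980 = 13.61 m³/s; C = (11.63·0.4363 + 1.980·30.30)/13.61 = 4.781 mg/L.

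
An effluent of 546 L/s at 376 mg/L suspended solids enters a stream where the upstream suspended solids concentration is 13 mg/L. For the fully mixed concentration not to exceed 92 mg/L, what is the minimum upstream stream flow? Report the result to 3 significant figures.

Set C_mix = 92: (Q·13.00 + 546.0·376.0) / (Q + 546.0) = 92
→ Q = 546.0·(376.0 − 92)/(92 − 13.00) = 1963 L/s.

1960 L/s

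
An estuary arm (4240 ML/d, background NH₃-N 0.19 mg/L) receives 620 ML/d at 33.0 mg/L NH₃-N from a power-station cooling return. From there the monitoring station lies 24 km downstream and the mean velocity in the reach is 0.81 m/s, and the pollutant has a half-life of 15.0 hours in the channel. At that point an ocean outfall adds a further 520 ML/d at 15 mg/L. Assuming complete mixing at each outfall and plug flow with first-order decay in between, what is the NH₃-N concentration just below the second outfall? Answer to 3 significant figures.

Flow-weighted average: C = (4240·0.1900 + 620.0·33.00) / 4860 = 21270/4860 = 4.376 mg/L; combined flow 4860 ML/d.
Travel time t = 24·1000 / 0.81 = 29630 s = 8.230 h.
Half-life 15.0 h → k = ln 2 / 15.0 = 0.04621 h⁻¹ = 1.109 d⁻¹.
Applying C = C₀e^(−kt): 4.376 × 0.6836 = 2.991 mg/L.
Second outfall: C = (4860·2.991 + 520.0·15.00)/5380 = 4.152 mg/L.

4.15 mg/L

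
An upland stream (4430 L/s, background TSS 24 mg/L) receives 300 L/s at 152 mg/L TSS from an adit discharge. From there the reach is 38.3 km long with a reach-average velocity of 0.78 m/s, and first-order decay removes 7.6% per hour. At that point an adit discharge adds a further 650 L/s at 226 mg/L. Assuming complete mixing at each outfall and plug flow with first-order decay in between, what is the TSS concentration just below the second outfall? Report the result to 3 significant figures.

36.9 mg/L

Mass balance: C = (4430·24.00 + 300.0·152.0) / 4730 = 151900/4730 = 32.12 mg/L; combined flow 4730 L/s.
Travel time t = 38.3·1000 / 0.78 = 49100 s = 13.64 h.
7.6%/h lost → k = −ln(1 − 0.076) = 0.07904 h⁻¹.
Applying C = C₀e^(−kt): 32.12 × 0.3402 = 10.93 mg/L.
Second outfall: C = (4730·10.93 + 650.0·226.0)/5380 = 36.91 mg/L.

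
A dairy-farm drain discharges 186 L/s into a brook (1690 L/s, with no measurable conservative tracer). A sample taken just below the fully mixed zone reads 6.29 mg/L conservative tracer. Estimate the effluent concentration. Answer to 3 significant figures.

63.4 mg/L

Mass balance: 1690·0 + 186.0·Cₑ = 1876·6.290
→ Cₑ = (1876·6.290 − 1690·0) / 186.0 = 63.44 mg/L.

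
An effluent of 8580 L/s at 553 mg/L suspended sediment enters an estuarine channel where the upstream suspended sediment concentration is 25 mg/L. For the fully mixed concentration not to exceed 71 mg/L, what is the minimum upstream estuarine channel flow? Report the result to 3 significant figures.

89900 L/s

Set C_mix = 71: (Q·25.00 + 8580·553.0) / (Q + 8580) = 71
→ Q = 8580·(553.0 − 71)/(71 − 25.00) = 89900 L/s.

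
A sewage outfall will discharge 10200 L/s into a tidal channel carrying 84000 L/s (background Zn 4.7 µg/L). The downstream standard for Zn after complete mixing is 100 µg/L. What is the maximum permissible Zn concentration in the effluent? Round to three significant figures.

885 µg/L

At the limit, (Qr·Cr + Qe·Cₑ)/(Qr + Qe) = 100:
Cₑ = (94200·100 − 84000·4.700) / 10200 = 884.8 µg/L.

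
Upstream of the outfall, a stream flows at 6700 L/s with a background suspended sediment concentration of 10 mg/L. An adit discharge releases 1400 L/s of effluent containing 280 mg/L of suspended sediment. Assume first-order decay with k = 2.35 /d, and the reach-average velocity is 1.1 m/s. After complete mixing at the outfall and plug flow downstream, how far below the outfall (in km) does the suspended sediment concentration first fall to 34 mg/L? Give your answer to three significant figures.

20.7 km

Mixed concentration C = ΣQC/ΣQ = (6700·10.00 + 1400·280.0) / 8100 = 459000/8100 = 56.67 mg/L.
Set 56.67·exp(−k·t) = 34 → t = ln(56.67/34)/k = 18780 s = 5.217 h.
Distance = v·t = 1.1·18780 = 20660 m = 20.66 km.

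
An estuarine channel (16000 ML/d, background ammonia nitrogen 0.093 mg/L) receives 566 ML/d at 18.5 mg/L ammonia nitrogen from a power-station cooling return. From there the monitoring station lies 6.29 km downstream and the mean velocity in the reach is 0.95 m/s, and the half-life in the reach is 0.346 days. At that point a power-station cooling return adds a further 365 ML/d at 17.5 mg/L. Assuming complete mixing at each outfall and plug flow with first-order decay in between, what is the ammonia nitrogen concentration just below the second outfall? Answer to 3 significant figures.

Mass balance: C = (16000·0.09300 + 566.0·18.50) / 16570 = 11960/16570 = 0.7219 mg/L; combined flow 16570 ML/d.
Travel time t = 6.29·1000 / 0.95 = 6621 s = 1.839 h.
Half-life 0.346 d → k = ln 2 / 0.346 = 2.003 d⁻¹.
After decay, C = 0.7219 × e^(−kt) = 0.7219 × 0.8577 = 0.6192 mg/L.
At the second outfall, C = (16570·0.6192 + 365.0·17.50) / (16570 + 365.0) = 0.9831 mg/L.

0.983 mg/L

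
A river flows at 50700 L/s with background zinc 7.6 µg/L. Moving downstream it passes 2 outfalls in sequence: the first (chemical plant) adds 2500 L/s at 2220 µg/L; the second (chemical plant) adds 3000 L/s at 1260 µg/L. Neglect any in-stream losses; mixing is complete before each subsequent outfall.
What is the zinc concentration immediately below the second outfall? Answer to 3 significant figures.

173 µg/L

After outfall 1: Q = 50700 + 2500 = 53200 L/s; C = (50700·7.600 + 2500·2220)/53200 = 111.6 µg/L.
After outfall 2: Q = 53200 + 3000 = 56200 L/s; C = (53200·111.6 + 3000·1260)/56200 = 172.9 µg/L.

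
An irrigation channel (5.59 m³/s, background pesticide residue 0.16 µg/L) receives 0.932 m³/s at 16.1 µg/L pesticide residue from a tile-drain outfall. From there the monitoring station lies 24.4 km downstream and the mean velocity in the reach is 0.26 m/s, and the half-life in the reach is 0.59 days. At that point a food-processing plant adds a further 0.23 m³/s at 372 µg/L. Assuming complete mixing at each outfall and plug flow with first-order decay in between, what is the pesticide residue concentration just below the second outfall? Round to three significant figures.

Mass balance: C = (5.590·0.1600 + 0.9320·16.10) / 6.522 = 15.90/6.522 = 2.438 µg/L; combined flow 6.522 m³/s.
Travel time t = 24.4·1000 / 0.26 = 93850 s = 26.07 h.
Half-life 0.59 d → k = ln 2 / 0.59 = 1.175 d⁻¹.
Applying C = C₀e^(−kt): 2.438 × 0.2791 = 0.6805 µg/L.
At the second outfall, C = (6.522·0.6805 + 0.2300·372.0) / (6.522 + 0.2300) = 13.33 µg/L.

13.3 µg/L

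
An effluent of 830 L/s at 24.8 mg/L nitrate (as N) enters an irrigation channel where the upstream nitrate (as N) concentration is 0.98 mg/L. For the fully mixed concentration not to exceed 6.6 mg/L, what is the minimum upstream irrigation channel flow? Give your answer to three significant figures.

Set C_mix = 6.6: (Q·0.9800 + 830.0·24.80) / (Q + 830.0) = 6.6
→ Q = 830.0·(24.80 − 6.6)/(6.6 − 0.9800) = 2688 L/s.

2690 L/s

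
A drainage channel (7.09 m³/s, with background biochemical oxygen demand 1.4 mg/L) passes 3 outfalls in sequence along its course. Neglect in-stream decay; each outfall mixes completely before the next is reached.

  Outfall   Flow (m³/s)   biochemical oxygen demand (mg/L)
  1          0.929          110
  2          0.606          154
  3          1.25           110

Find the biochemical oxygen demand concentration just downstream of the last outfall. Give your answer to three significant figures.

Below outfall 1: Q → 8.019 m³/s, C = (7.090·1.400 + 0.9290·110.0)/8.019 = 13.98 mg/L.
Below outfall 2: Q → 8.625 m³/s, C = (8.019·13.98 + 0.6060·154.0)/8.625 = 23.82 mg/L.
Below outfall 3: Q → 9.875 m³/s, C = (8.625·23.82 + 1.250·110.0)/9.875 = 34.73 mg/L.

34.7 mg/L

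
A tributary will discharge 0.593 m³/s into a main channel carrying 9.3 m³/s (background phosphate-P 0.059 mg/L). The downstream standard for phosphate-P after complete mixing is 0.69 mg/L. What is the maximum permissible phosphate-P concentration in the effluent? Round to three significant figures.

At the limit, (Qr·Cr + Qe·Cₑ)/(Qr + Qe) = 0.69:
Cₑ = (9.893·0.69 − 9.300·0.05900) / 0.5930 = 10.59 mg/L.

10.6 mg/L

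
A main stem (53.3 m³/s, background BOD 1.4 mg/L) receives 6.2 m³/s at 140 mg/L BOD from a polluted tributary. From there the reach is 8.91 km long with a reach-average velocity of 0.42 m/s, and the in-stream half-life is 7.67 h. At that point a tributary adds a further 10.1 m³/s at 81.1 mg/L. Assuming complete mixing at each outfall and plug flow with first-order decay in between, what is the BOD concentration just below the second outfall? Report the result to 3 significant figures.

Flow-weighted average: C = (53.30·1.400 + 6.200·140.0) / 59.50 = 942.6/59.50 = 15.84 mg/L; combined flow 59.50 m³/s.
Travel time t = 8.91·1000 / 0.42 = 21210 s = 5.893 h.
Half-life 7.67 h → k = ln 2 / 7.67 = 0.09037 h⁻¹ = 2.169 d⁻¹.
Decay over the reach: 15.84·exp(−kt) = 15.84·0.5871 = 9.301 mg/L.
Second outfall: C = (59.50·9.301 + 10.10·81.10)/69.60 = 19.72 mg/L.

19.7 mg/L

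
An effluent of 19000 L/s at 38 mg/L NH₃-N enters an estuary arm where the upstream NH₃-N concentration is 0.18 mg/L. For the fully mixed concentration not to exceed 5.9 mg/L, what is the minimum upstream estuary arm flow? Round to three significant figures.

Set C_mix = 5.9: (Q·0.1800 + 19000·38.00) / (Q + 19000) = 5.9
→ Q = 19000·(38.00 − 5.9)/(5.9 − 0.1800) = 106600 L/s.

107000 L/s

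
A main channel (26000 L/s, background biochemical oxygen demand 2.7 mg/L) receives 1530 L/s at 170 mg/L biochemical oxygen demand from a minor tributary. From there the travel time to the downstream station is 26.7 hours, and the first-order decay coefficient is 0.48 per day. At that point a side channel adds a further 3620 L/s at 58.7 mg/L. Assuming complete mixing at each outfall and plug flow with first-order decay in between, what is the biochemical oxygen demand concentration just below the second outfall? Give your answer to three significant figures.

13.0 mg/L

Conservation of mass: C = (26000·2.700 + 1530·170.0) / 27530 = 330300/27530 = 12.00 mg/L; combined flow 27530 L/s.
First-order decay: C = 12.00·exp(−k·t) = 12.00·0.5863 = 7.034 mg/L.
Second outfall: C = (27530·7.034 + 3620·58.70)/31150 = 13.04 mg/L.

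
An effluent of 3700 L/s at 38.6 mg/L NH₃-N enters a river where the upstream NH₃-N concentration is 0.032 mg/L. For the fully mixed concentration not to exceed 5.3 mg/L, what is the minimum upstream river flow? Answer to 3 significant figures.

23400 L/s

Set C_mix = 5.3: (Q·0.03200 + 3700·38.60) / (Q + 3700) = 5.3
→ Q = 3700·(38.60 − 5.3)/(5.3 − 0.03200) = 23390 L/s.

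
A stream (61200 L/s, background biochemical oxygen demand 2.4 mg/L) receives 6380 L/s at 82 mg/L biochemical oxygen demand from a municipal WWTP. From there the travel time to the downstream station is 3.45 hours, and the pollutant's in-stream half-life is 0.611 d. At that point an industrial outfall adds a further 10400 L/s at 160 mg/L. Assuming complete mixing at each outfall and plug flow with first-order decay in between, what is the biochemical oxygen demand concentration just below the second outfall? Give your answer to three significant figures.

Flow-weighted average: C = (61200·2.400 + 6380·82.00) / 67580 = 670000/67580 = 9.915 mg/L; combined flow 67580 L/s.
Half-life 0.611 d → k = ln 2 / 0.611 = 1.134 d⁻¹.
Decay over the reach: 9.915·exp(−kt) = 9.915·0.8495 = 8.423 mg/L.
Second outfall: C = (67580·8.423 + 10400·160.0)/77980 = 28.64 mg/L.

28.6 mg/L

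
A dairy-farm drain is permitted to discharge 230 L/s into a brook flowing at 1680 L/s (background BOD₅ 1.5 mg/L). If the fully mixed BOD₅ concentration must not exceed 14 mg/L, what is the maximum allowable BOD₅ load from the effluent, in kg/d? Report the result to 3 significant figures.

Mass balance at the limit: 1680·1.500 + 230.0·Cₑ = 1910·14 → Cₑ = 105.3 mg/L.
230.0 L/s = 0.2300 m³/s. Load = 0.2300 m³/s × 105.3 g/m³ × 86 400 s/d = 2093 kg/d.

2090 kg/d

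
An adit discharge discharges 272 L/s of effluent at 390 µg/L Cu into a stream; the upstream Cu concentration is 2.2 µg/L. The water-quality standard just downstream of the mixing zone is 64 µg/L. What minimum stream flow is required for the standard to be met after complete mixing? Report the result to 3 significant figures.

Set C_mix = 64: (Q·2.200 + 272.0·390.0) / (Q + 272.0) = 64
→ Q = 272.0·(390.0 − 64)/(64 − 2.200) = 1435 L/s.

1430 L/s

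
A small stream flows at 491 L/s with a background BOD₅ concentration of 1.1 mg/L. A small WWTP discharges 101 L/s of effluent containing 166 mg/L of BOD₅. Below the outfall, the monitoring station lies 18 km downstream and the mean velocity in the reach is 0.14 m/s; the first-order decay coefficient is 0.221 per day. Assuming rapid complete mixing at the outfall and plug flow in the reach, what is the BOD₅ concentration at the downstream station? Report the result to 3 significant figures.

Conservation of mass: C = (491.0·1.100 + 101.0·166.0) / 592.0 = 17310/592.0 = 29.23 mg/L.
Travel time t = 18·1000 / 0.14 = 128600 s = 35.71 h.
First-order decay: C = 29.23·exp(−k·t) = 29.23·0.7197 = 21.04 mg/L.

21.0 mg/L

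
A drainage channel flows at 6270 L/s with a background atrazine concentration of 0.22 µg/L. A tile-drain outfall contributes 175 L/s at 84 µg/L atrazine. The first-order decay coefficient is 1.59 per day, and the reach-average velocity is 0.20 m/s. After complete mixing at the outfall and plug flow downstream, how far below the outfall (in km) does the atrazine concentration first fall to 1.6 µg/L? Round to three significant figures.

Flow-weighted average: C = (6270·0.2200 + 175.0·84.00) / 6445 = 16080/6445 = 2.495 µg/L.
Set 2.495·exp(−k·t) = 1.6 → t = ln(2.495/1.6)/k = 24140 s = 6.705 h.
Distance = v·t = 0.20·24140 = 4828 m = 4.828 km.

4.83 km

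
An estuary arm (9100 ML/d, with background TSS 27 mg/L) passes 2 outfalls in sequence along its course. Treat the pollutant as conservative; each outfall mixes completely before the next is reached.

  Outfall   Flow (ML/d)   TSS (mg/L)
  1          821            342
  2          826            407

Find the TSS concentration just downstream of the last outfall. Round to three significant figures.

80.3 mg/L

Below outfall 1: Q → 9921 ML/d, C = (9100·27.00 + 821.0·342.0)/9921 = 53.07 mg/L.
Below outfall 2: Q → 10750 ML/d, C = (9921·53.07 + 826.0·407.0)/10750 = 80.27 mg/L.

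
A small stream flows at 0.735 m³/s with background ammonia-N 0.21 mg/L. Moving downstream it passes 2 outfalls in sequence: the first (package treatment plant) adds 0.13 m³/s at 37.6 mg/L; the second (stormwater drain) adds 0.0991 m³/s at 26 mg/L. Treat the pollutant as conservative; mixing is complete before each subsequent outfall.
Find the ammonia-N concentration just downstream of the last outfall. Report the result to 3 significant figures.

Below outfall 1: Q → 0.8650 m³/s, C = (0.7350·0.2100 + 0.1300·37.60)/0.8650 = 5.829 mg/L.
Below outfall 2: Q → 0.9641 m³/s, C = (0.8650·5.829 + 0.09910·26.00)/0.9641 = 7.903 mg/L.

7.90 mg/L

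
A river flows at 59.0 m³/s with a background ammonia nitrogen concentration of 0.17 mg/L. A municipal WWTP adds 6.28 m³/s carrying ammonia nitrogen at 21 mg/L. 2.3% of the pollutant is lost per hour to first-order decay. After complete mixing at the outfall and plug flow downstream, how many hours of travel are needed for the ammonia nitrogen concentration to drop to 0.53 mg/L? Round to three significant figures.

Mixed concentration C = ΣQC/ΣQ = (59.00·0.1700 + 6.280·21.00) / 65.28 = 141.9/65.28 = 2.174 mg/L.
2.3%/h lost → k = −ln(1 − 0.023) = 0.02327 h⁻¹.
2.174·exp(−k·t) = 0.53 → t = ln(2.174/0.53)/k = 218400 s = 60.66 h.

60.7 h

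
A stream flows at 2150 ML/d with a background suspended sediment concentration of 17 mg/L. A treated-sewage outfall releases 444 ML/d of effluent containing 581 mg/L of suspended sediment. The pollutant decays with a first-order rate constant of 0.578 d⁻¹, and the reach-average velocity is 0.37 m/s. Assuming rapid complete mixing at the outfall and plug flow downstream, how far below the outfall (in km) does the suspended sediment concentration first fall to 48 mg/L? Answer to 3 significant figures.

After mixing, C = (2150·17.00 + 444.0·581.0) / 2594 = 294500/2594 = 113.5 mg/L.
Set 113.5·exp(−k·t) = 48 → t = ln(113.5/48)/k = 128700 s = 35.75 h.
Distance = v·t = 0.37·128700 = 47620 m = 47.62 km.

47.6 km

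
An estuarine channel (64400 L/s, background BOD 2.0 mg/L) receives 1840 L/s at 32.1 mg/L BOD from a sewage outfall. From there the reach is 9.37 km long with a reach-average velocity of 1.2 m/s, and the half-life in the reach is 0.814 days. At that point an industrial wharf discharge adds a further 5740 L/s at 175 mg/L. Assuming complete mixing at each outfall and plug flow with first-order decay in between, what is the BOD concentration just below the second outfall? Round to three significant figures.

16.4 mg/L

Mass balance: C = (64400·2.000 + 1840·32.10) / 66240 = 187900/66240 = 2.836 mg/L; combined flow 66240 L/s.
Travel time t = 9.37·1000 / 1.2 = 7808 s = 2.169 h.
Half-life 0.814 d → k = ln 2 / 0.814 = 0.8515 d⁻¹.
Decay over the reach: 2.836·exp(−kt) = 2.836·0.9259 = 2.626 mg/L.
At the second outfall, C = (66240·2.626 + 5740·175.0) / (66240 + 5740) = 16.37 mg/L.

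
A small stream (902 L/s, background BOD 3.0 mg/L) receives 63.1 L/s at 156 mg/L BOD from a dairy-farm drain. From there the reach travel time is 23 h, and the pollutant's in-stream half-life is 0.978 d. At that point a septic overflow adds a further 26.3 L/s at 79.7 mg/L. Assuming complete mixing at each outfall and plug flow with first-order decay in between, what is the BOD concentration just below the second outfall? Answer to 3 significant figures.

Flow-weighted average: C = (902.0·3.000 + 63.10·156.0) / 965.1 = 12550/965.1 = 13.00 mg/L; combined flow 965.1 L/s.
Half-life 0.978 d → k = ln 2 / 0.978 = 0.7087 d⁻¹.
First-order decay: C = 13.00·exp(−k·t) = 13.00·0.5070 = 6.593 mg/L.
At the second outfall, C = (965.1·6.593 + 26.30·79.70) / (965.1 + 26.30) = 8.532 mg/L.

8.53 mg/L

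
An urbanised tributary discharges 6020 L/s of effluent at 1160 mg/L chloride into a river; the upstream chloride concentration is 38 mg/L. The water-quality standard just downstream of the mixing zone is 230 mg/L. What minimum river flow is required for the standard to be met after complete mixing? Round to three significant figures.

29200 L/s

Set C_mix = 230: (Q·38.00 + 6020·1160) / (Q + 6020) = 230
→ Q = 6020·(1160 − 230)/(230 − 38.00) = 29160 L/s.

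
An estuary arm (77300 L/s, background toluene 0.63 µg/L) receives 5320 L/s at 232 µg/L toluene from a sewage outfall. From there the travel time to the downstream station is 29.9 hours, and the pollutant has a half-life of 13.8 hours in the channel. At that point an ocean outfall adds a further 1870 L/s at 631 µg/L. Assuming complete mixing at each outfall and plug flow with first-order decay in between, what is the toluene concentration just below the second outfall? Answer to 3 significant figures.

Mixed concentration C = ΣQC/ΣQ = (77300·0.6300 + 5320·232.0) / 82620 = 1283000/82620 = 15.53 µg/L; combined flow 82620 L/s.
Half-life 13.8 h → k = ln 2 / 13.8 = 0.05023 h⁻¹ = 1.205 d⁻¹.
Applying C = C₀e^(−kt): 15.53 × 0.2227 = 3.459 µg/L.
At the second outfall, C = (82620·3.459 + 1870·631.0) / (82620 + 1870) = 17.35 µg/L.

17.3 µg/L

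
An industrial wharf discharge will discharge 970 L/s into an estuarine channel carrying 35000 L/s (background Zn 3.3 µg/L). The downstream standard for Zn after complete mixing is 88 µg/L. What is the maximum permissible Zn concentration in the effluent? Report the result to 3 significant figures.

3140 µg/L

At the limit, (Qr·Cr + Qe·Cₑ)/(Qr + Qe) = 88:
Cₑ = (35970·88 − 35000·3.300) / 970.0 = 3144 µg/L.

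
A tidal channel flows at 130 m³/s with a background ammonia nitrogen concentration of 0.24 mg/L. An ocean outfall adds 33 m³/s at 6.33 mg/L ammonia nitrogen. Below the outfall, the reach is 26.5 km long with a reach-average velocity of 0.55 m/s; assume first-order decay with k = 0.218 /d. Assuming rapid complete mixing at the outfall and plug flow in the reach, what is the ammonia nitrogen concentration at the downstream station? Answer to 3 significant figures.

Mass balance: C = (130.0·0.2400 + 33.00·6.330) / 163.0 = 240.1/163.0 = 1.473 mg/L.
Travel time t = 26.5·1000 / 0.55 = 48180 s = 13.38 h.
Applying C = C₀e^(−kt): 1.473 × 0.8855 = 1.304 mg/L.

1.30 mg/L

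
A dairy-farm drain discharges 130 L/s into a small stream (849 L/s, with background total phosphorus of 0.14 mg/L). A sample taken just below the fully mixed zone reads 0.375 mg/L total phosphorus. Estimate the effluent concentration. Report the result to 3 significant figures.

Mass balance: 849.0·0.1400 + 130.0·Cₑ = 979.0·0.3750
→ Cₑ = (979.0·0.3750 − 849.0·0.1400) / 130.0 = 1.910 mg/L.

1.91 mg/L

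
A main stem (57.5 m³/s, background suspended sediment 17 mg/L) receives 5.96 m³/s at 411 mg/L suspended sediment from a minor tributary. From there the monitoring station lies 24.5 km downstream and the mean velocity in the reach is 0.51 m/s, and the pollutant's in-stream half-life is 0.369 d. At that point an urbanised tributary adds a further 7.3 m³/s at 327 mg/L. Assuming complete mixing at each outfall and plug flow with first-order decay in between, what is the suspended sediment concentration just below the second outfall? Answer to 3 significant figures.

50.8 mg/L

Mixed concentration C = ΣQC/ΣQ = (57.50·17.00 + 5.960·411.0) / 63.46 = 3427/63.46 = 54.00 mg/L; combined flow 63.46 m³/s.
Travel time t = 24.5·1000 / 0.51 = 48040 s = 13.34 h.
Half-life 0.369 d → k = ln 2 / 0.369 = 1.878 d⁻¹.
After decay, C = 54.00 × e^(−kt) = 54.00 × 0.3519 = 19.00 mg/L.
At the second outfall, C = (63.46·19.00 + 7.300·327.0) / (63.46 + 7.300) = 50.78 mg/L.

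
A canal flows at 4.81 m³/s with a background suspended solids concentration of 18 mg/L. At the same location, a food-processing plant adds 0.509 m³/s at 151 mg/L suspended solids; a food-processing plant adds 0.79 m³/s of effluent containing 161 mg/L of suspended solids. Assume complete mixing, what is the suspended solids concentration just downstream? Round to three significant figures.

After mixing, C = (4.810·18.00 + 0.5090·151.0 + 0.7900·161.0) / 6.109 = 290.6/6.109 = 47.57 mg/L.

47.6 mg/L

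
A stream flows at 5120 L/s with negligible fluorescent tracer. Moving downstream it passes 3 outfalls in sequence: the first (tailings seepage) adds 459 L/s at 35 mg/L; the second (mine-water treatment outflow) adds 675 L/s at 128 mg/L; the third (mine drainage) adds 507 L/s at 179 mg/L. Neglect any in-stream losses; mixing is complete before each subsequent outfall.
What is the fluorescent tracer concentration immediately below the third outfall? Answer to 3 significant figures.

Below outfall 1: Q → 5579 L/s, C = (5120·0 + 459.0·35.00)/5579 = 2.880 mg/L.
Below outfall 2: Q → 6254 L/s, C = (5579·2.880 + 675.0·128.0)/6254 = 16.38 mg/L.
Below outfall 3: Q → 6761 L/s, C = (6254·16.38 + 507.0·179.0)/6761 = 28.58 mg/L.

28.6 mg/L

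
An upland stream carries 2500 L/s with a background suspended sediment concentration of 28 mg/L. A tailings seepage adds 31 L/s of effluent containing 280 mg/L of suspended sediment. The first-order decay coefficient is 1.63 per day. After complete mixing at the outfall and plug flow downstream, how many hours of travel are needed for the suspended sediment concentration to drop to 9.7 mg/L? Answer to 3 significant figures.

Mixed concentration C = ΣQC/ΣQ = (2500·28.00 + 31.00·280.0) / 2531 = 78680/2531 = 31.09 mg/L.
31.09·exp(−k·t) = 9.7 → t = ln(31.09/9.7)/k = 61730 s = 17.15 h.

17.1 h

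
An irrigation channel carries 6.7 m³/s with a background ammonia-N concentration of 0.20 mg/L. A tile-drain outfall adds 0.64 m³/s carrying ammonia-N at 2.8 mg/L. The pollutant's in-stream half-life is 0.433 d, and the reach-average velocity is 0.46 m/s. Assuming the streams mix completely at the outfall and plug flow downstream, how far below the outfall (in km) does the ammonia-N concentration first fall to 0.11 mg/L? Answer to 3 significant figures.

33.7 km

Mixed concentration C = ΣQC/ΣQ = (6.700·0.2000 + 0.6400·2.800) / 7.340 = 3.132/7.340 = 0.4267 mg/L.
Half-life 0.433 d → k = ln 2 / 0.433 = 1.601 d⁻¹.
Set 0.4267·exp(−k·t) = 0.11 → t = ln(0.4267/0.11)/k = 73170 s = 20.32 h.
Distance = v·t = 0.46·73170 = 33660 m = 33.66 km.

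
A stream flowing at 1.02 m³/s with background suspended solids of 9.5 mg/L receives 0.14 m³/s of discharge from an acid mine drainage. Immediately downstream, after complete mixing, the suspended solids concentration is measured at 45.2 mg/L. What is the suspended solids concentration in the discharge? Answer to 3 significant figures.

Mass balance: 1.020·9.500 + 0.1400·Cₑ = 1.160·45.20
→ Cₑ = (1.160·45.20 − 1.020·9.500) / 0.1400 = 305.3 mg/L.

305 mg/L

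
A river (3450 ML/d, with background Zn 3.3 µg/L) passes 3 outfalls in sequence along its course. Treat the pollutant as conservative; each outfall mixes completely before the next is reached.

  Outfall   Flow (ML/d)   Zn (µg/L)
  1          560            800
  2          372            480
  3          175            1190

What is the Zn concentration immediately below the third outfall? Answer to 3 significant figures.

Outfall 1: combined Q = 4010 ML/d; C = (3450·3.300 + 560.0·800.0)/4010 = 114.6 µg/L.
Outfall 2: combined Q = 4382 ML/d; C = (4010·114.6 + 372.0·480.0)/4382 = 145.6 µg/L.
Outfall 3: combined Q = 4557 ML/d; C = (4382·145.6 + 175.0·1190)/4557 = 185.7 µg/L.

186 µg/L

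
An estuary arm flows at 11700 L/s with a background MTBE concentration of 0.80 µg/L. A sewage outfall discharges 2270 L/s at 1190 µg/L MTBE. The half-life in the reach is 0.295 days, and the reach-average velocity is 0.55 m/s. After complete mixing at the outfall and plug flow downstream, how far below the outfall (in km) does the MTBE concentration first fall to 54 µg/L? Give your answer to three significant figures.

25.9 km

Mass balance: C = (11700·0.8000 + 2270·1190) / 13970 = 2711000/13970 = 194.0 µg/L.
Half-life 0.295 d → k = ln 2 / 0.295 = 2.350 d⁻¹.
Set 194.0·exp(−k·t) = 54 → t = ln(194.0/54)/k = 47030 s = 13.06 h.
Distance = v·t = 0.55·47030 = 25870 m = 25.87 km.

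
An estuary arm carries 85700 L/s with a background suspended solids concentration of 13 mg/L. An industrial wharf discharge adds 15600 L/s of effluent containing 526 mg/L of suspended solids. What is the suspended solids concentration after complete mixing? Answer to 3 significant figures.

Mixed concentration C = ΣQC/ΣQ = (85700·13.00 + 15600·526.0) / 101300 = 9320000/101300 = 92.00 mg/L.

92.0 mg/L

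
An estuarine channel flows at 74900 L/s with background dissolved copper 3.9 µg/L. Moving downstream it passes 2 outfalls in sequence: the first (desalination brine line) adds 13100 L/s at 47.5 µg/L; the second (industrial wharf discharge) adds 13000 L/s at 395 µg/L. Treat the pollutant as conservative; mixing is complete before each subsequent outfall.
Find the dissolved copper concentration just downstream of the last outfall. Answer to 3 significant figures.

Outfall 1: combined Q = 88000 L/s; C = (74900·3.900 + 13100·47.50)/88000 = 10.39 µg/L.
Outfall 2: combined Q = 101000 L/s; C = (88000·10.39 + 13000·395.0)/101000 = 59.89 µg/L.

59.9 µg/L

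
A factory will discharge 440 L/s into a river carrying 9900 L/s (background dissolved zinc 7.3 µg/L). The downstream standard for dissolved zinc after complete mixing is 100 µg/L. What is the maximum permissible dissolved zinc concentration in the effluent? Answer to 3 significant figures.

2190 µg/L

At the limit, (Qr·Cr + Qe·Cₑ)/(Qr + Qe) = 100:
Cₑ = (10340·100 − 9900·7.300) / 440.0 = 2186 µg/L.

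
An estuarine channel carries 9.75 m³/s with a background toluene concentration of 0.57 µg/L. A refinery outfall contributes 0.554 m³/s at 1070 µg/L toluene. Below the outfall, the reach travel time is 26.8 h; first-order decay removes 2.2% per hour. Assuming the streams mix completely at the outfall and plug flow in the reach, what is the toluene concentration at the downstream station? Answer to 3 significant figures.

32.0 µg/L

Conservation of mass: C = (9.750·0.5700 + 0.5540·1070) / 10.30 = 598.3/10.30 = 58.07 µg/L.
2.2%/h lost → k = −ln(1 − 0.022) = 0.02225 h⁻¹.
After decay, C = 58.07 × e^(−kt) = 58.07 × 0.5509 = 31.99 µg/L.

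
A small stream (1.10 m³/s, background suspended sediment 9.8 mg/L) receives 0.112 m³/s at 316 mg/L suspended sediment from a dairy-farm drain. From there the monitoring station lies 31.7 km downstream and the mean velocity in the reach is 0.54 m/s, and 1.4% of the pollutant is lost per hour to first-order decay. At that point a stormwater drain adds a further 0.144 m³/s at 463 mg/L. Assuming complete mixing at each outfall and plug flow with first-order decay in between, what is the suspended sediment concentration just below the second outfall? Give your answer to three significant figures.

76.2 mg/L

Mixed concentration C = ΣQC/ΣQ = (1.100·9.800 + 0.1120·316.0) / 1.212 = 46.17/1.212 = 38.10 mg/L; combined flow 1.212 m³/s.
Travel time t = 31.7·1000 / 0.54 = 58700 s = 16.31 h.
1.4%/h lost → k = −ln(1 − 0.014) = 0.01410 h⁻¹.
First-order decay: C = 38.10·exp(−k·t) = 38.10·0.7946 = 30.27 mg/L.
Second outfall: C = (1.212·30.27 + 0.1440·463.0)/1.356 = 76.22 mg/L.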